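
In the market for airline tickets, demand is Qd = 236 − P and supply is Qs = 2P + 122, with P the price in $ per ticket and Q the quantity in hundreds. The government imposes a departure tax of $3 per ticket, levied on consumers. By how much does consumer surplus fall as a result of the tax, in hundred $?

Without the tax, 236 − P = 2P + 122 gives 3P = 114, so P* = $38 and Q* = 198.
With the tax collected from consumers, demand (in seller-price terms) shifts: Qd = 236 − (P + 3).
New equilibrium: consumers pay $40, suppliers receive $37, Q = 196. (Wedge: Pb − Ps = 3.)
ΔCS is the trapezoid between Q = 196 and Q = 198 of height $2: ½ · (198 + 196) · 2 = $394.

Consumer surplus falls by $394 hundred.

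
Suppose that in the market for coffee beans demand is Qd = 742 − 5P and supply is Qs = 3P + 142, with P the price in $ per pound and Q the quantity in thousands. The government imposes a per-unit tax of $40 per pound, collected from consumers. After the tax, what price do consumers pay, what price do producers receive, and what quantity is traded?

Without the tax, 742 − 5P = 3P + 142 gives 8P = 600, so P* = $75 and Q* = 367.
With the tax collected from consumers, demand (in seller-price terms) shifts: Qd = 742 − 5(P + 40).
Solving gives Q = 292 with consumers paying $90 and producers receiving $50 (the $40 wedge).
The less price-elastic side of the market bears the larger share of a per-unit tax.

Consumers pay $90; producers receive $50; quantity = 292.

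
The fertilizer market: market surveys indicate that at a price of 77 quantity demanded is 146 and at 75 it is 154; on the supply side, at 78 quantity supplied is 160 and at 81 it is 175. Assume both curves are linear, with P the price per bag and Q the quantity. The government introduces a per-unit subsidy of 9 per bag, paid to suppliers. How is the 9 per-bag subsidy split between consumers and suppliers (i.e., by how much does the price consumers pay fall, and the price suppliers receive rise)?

Demand slope: (154 − 146)/(75 − 77) = -4, so Qd = 454 − 4P.
Supply slope: (175 − 160)/(81 − 78) = 5, so Qs = 5P − 230.
Without the subsidy, 454 − 4P = 5P − 230 gives 9P = 684, so P* = 76 and Q* = 150.
With a per-unit subsidy paid to suppliers, each receives P + 9 per unit sold, so supply becomes Qs = 5(P + 9) − 230.
Solving gives Q = 170 with consumers paying 71 and suppliers receiving 80 (the 9 wedge).
Gain to consumers: 5; to suppliers: 4. (They sum to 9.)

Consumers gain 5 per bag; suppliers gain 4 per bag.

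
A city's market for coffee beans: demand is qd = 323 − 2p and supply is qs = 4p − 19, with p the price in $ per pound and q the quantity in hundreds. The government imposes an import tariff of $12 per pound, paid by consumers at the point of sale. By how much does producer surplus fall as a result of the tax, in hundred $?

Producer surplus falls by $804 hundred.

Without the tax, 323 − 2p = 4p − 19 gives 6p = 342, so p* = $57 and q* = 209.
With the tax collected from consumers, demand (in seller-price terms) shifts: qd = 323 − 2(p + 12).
Solving gives q = 193 with consumers paying $65 and sellers receiving $53 (the $12 wedge).
ΔPS is the trapezoid between Q = 193 and Q = 209 of height $4: ½ · (209 + 193) · 4 = $804.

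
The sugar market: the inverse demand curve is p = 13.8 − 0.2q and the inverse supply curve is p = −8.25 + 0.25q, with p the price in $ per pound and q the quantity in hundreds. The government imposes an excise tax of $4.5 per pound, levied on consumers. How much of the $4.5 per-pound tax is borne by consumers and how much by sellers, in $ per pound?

Rewrite in direct form: qd = 69 − 5p and qs = 4p + 33.
Without the tax, 69 − 5p = 4p + 33 gives 9p = 36, so p* = $4 and q* = 49.
With the tax collected from consumers, demand (in seller-price terms) shifts: qd = 69 − 5(p + 4.5).
New equilibrium: consumers pay $6, sellers receive $1.5, q = 39. (Wedge: pb − ps = 4.5.)
Burden on consumers: $2; on sellers: $2.5. (They sum to $4.5.)

Consumers bear $2 per pound; sellers bear $2.5 per pound.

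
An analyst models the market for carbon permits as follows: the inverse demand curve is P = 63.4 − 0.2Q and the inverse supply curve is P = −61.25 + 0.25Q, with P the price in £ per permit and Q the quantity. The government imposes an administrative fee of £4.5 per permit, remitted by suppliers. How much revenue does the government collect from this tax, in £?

Tax revenue = £1201.5.

Inverting to Q(P) form: Qd = 317 − 5P; Qs = 4P + 245.
Before the tax: set 317 − 5P = 4P + 245 → P* = £8, Q* = 277.
With the tax collected from suppliers, supply shifts: Qs = 4(P − 4.5) + 245.
Solving gives Q = 267 with buyers paying £10 and suppliers receiving £5.5 (the £4.5 wedge).
Revenue = t · Q = 4.5 · 267 = £1201.5.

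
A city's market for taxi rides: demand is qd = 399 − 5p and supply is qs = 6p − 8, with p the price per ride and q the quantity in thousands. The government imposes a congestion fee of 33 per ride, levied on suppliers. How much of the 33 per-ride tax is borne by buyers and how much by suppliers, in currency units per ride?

Buyers bear 18 per ride; suppliers bear 15 per ride.

Without the tax, 399 − 5p = 6p − 8 gives 11p = 407, so p* = 37 and q* = 214.
With the tax collected from suppliers, supply shifts: qs = 6(p − 33) − 8.
New equilibrium: buyers pay 55, suppliers receive 22, q = 124. (Wedge: pb − ps = 33.)
Burden on buyers: 18; on suppliers: 15. (They sum to 33.)
The less price-elastic side of the market bears the larger share of a per-unit tax.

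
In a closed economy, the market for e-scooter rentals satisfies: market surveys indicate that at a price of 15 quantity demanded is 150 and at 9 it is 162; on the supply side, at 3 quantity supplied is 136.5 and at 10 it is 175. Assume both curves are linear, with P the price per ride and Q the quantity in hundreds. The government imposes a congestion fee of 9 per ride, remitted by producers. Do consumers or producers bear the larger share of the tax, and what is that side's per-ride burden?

Demand slope: (162 − 150)/(9 − 15) = -2, so Qd = 180 − 2P.
Supply slope: (175 − 136.5)/(10 − 3) = 5.5, so Qs = 5.5P + 120.
Before the tax: set 180 − 2P = 5.5P + 120 → P* = 8, Q* = 164.
With the tax collected from producers, supply shifts: Qs = 5.5(P − 9) + 120.
Solving gives Q = 150.8 with consumers paying 14.6 and producers receiving 5.6 (the 9 wedge).
Per-ride burden: consumers 6.6, producers 2.4.
Consumers take the larger share because demand is less price-elastic here (demand slope 2 vs supply slope 5.5).
The less price-elastic side of the market bears the larger share of a per-unit tax.

Consumers bear the larger share: 6.6 per ride.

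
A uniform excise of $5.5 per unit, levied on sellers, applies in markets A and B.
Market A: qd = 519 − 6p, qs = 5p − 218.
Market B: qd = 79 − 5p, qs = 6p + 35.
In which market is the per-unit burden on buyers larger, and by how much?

Market B, by $0.5.

Market A: pre-tax p* = $67, q* = 117; post-tax q = 102; per-unit burden on buyers = $2.5.
Market B: pre-tax p* = $4, q* = 59; post-tax q = 44; per-unit burden on buyers = $3.
Difference: $2.5 vs $3 → market B is larger by $0.5.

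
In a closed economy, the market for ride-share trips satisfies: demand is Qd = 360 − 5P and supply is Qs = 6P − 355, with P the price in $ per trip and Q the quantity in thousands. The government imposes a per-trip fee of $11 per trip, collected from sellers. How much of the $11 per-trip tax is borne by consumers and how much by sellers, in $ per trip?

Consumers bear $6 per trip; sellers bear $5 per trip.

Without the tax, 360 − 5P = 6P − 355 gives 11P = 715, so P* = $65 and Q* = 35.
With the tax collected from sellers, supply shifts: Qs = 6(P − 11) − 355.
Solving gives Q = 5 with consumers paying $71 and sellers receiving $60 (the $11 wedge).
Burden on consumers: $6; on sellers: $5. (They sum to $11.)
The less price-elastic side of the market bears the larger share of a per-unit tax.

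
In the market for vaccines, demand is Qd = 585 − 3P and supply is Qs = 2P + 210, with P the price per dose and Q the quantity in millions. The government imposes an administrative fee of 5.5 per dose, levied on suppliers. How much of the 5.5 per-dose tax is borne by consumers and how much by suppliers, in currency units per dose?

Consumers bear 2.2 per dose; suppliers bear 3.3 per dose.

Without the tax, 585 − 3P = 2P + 210 gives 5P = 375, so P* = 75 and Q* = 360.
With the tax collected from suppliers, supply shifts: Qs = 2(P − 5.5) + 210.
Solving gives Q = 353.4 with consumers paying 77.2 and suppliers receiving 71.7 (the 5.5 wedge).
Burden on consumers: 2.2; on suppliers: 3.3. (They sum to 5.5.)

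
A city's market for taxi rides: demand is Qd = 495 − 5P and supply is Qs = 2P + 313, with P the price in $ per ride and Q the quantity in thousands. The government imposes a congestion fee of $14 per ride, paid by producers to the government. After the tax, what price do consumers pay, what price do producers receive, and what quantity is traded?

Consumers pay $30; producers receive $16; quantity = 345.

Before the tax: set 495 − 5P = 2P + 313 → P* = $26, Q* = 365.
With the tax collected from producers, supply shifts: Qs = 2(P − 14) + 313.
Solving gives Q = 345 with consumers paying $30 and producers receiving $16 (the $14 wedge).
The less price-elastic side of the market bears the larger share of a per-unit tax.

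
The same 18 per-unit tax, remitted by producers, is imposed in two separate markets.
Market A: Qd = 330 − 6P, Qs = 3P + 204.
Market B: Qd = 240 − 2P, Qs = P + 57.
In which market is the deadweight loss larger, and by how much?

Market A, by 216.

Market A: pre-tax P* = 14, Q* = 246; post-tax Q = 210; deadweight loss = 324.
Market B: pre-tax P* = 61, Q* = 118; post-tax Q = 106; deadweight loss = 108.
Difference: 324 vs 108 → market A is larger by 216.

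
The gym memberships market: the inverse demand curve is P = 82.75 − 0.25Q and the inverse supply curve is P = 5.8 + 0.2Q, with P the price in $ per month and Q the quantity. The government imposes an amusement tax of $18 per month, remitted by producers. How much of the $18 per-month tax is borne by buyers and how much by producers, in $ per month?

Inverting to Q(P) form: Qd = 331 − 4P; Qs = 5P − 29.
Before the tax: set 331 − 4P = 5P − 29 → P* = $40, Q* = 171.
With the tax collected from producers, supply shifts: Qs = 5(P − 18) − 29.
Solving gives Q = 131 with buyers paying $50 and producers receiving $32 (the $18 wedge).
Burden on buyers: $10; on producers: $8. (They sum to $18.)

Buyers bear $10 per month; producers bear $8 per month.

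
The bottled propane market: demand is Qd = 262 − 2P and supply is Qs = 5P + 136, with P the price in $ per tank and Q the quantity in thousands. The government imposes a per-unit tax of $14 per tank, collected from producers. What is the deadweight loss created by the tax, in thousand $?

Deadweight loss = $140 thousand.

Before the tax: set 262 − 2P = 5P + 136 → P* = $18, Q* = 226.
With the tax collected from producers, supply shifts: Qs = 5(P − 14) + 136.
New equilibrium: buyers pay $28, producers receive $14, Q = 206. (Wedge: Pb − Ps = 14.)
Quantity falls by |ΔQ| = |226 − 206| = 20.
DWL = ½ · t · |ΔQ| = ½ · 14 · 20 = $140.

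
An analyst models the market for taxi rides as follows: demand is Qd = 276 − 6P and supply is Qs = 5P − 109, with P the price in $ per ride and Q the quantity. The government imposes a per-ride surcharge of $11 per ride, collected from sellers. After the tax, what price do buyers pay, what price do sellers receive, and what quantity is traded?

Buyers pay $40; sellers receive $29; quantity = 36.

Before the tax: set 276 − 6P = 5P − 109 → P* = $35, Q* = 66.
With the tax collected from sellers, supply shifts: Qs = 5(P − 11) − 109.
New equilibrium: buyers pay $40, sellers receive $29, Q = 36. (Wedge: Pb − Ps = 11.)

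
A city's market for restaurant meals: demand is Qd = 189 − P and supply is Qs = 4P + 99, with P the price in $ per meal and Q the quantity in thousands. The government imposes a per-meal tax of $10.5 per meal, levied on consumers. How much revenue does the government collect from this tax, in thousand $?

Without the tax, 189 − P = 4P + 99 gives 5P = 90, so P* = $18 and Q* = 171.
With the tax collected from consumers, demand (in seller-price terms) shifts: Qd = 189 − (P + 10.5).
New equilibrium: consumers pay $26.4, suppliers receive $15.9, Q = 162.6. (Wedge: Pb − Ps = 10.5.)
Revenue = t · Q = 10.5 · 162.6 = $1707.3.

Tax revenue = $1707.3 thousand.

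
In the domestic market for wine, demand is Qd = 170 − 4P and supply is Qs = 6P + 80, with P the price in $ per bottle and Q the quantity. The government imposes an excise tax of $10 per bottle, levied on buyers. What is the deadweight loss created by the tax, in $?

Before the tax: set 170 − 4P = 6P + 80 → P* = $9, Q* = 134.
With the tax collected from buyers, demand (in seller-price terms) shifts: Qd = 170 − 4(P + 10).
New equilibrium: buyers pay $15, producers receive $5, Q = 110. (Wedge: Pb − Ps = 10.)
Quantity falls by |ΔQ| = |134 − 110| = 24.
DWL = ½ · t · |ΔQ| = ½ · 10 · 24 = $120.

Deadweight loss = $120.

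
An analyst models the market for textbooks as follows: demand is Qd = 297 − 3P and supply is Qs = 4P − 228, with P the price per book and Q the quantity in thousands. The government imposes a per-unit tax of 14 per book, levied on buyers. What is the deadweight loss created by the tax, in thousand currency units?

Deadweight loss = 168 thousand.

Before the tax: set 297 − 3P = 4P − 228 → P* = 75, Q* = 72.
With the tax collected from buyers, demand (in seller-price terms) shifts: Qd = 297 − 3(P + 14).
Solving gives Q = 48 with buyers paying 83 and sellers receiving 69 (the 14 wedge).
Quantity falls by |ΔQ| = |72 − 48| = 24.
DWL = ½ · t · |ΔQ| = ½ · 14 · 24 = 168.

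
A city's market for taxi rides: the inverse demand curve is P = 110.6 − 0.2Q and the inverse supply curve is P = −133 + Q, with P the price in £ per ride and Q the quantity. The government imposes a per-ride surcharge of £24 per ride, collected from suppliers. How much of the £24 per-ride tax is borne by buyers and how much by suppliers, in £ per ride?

Inverting to Q(P) form: Qd = 553 − 5P; Qs = P + 133.
Before the tax: set 553 − 5P = P + 133 → P* = £70, Q* = 203.
With the tax collected from suppliers, supply shifts: Qs = (P − 24) + 133.
New equilibrium: buyers pay £74, suppliers receive £50, Q = 183. (Wedge: Pb − Ps = 24.)
Burden on buyers: £4; on suppliers: £20. (They sum to £24.)

Buyers bear £4 per ride; suppliers bear £20 per ride.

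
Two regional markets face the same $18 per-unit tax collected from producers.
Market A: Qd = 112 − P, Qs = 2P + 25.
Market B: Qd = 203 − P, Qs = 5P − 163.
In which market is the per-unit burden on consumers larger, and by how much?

Market B, by $3.

Market A: pre-tax P* = $29, Q* = 83; post-tax Q = 71; per-unit burden on consumers = $12.
Market B: pre-tax P* = $61, Q* = 142; post-tax Q = 127; per-unit burden on consumers = $15.
Difference: $12 vs $15 → market B is larger by $3.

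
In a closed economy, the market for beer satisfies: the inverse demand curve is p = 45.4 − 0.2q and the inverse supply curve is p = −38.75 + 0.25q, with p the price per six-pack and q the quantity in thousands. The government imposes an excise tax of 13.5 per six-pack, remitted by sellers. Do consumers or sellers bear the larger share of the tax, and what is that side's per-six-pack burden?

Rewrite in direct form: qd = 227 − 5p and qs = 4p + 155.
Without the tax, 227 − 5p = 4p + 155 gives 9p = 72, so p* = 8 and q* = 187.
With the tax collected from sellers, supply shifts: qs = 4(p − 13.5) + 155.
New equilibrium: consumers pay 14, sellers receive 0.5, q = 157. (Wedge: pb − ps = 13.5.)
Per-six-pack burden: consumers 6, sellers 7.5.
Sellers take the larger share because supply is less price-elastic here (demand slope 5 vs supply slope 4).

Sellers bear the larger share: 7.5 per six-pack.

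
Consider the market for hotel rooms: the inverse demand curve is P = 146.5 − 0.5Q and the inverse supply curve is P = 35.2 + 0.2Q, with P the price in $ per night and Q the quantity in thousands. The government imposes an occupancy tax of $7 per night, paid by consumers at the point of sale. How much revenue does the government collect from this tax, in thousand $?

Rewrite in direct form: Qd = 293 − 2P and Qs = 5P − 176.
Without the tax, 293 − 2P = 5P − 176 gives 7P = 469, so P* = $67 and Q* = 159.
With the tax collected from consumers, demand (in seller-price terms) shifts: Qd = 293 − 2(P + 7).
Solving gives Q = 149 with consumers paying $72 and producers receiving $65 (the $7 wedge).
Revenue = t · Q = 7 · 149 = $1043.

Tax revenue = $1043 thousand.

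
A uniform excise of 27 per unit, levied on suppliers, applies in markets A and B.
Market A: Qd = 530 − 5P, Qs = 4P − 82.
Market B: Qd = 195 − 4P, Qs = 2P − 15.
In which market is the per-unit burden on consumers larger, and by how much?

Market A, by 3.

Market A: pre-tax P* = 68, Q* = 190; post-tax Q = 130; per-unit burden on consumers = 12.
Market B: pre-tax P* = 35, Q* = 55; post-tax Q = 19; per-unit burden on consumers = 9.
Difference: 12 vs 9 → market A is larger by 3.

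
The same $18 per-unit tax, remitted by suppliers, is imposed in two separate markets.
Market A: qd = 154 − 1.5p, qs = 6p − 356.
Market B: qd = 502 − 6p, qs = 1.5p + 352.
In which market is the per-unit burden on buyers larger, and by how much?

Market A: pre-tax p* = $68, q* = 52; post-tax q = 30.4; per-unit burden on buyers = $14.4.
Market B: pre-tax p* = $20, q* = 382; post-tax q = 360.4; per-unit burden on buyers = $3.6.
Difference: $14.4 vs $3.6 → market A is larger by $10.8.

Market A, by $10.8.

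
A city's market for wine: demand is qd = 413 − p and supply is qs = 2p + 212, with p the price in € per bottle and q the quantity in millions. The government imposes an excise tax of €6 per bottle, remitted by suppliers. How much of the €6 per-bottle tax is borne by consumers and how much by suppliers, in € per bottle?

Without the tax, 413 − p = 2p + 212 gives 3p = 201, so p* = €67 and q* = 346.
With the tax collected from suppliers, supply shifts: qs = 2(p − 6) + 212.
Solving gives q = 342 with consumers paying €71 and suppliers receiving €65 (the €6 wedge).
Burden on consumers: €4; on suppliers: €2. (They sum to €6.)
The less price-elastic side of the market bears the larger share of a per-unit tax.

Consumers bear €4 per bottle; suppliers bear €2 per bottle.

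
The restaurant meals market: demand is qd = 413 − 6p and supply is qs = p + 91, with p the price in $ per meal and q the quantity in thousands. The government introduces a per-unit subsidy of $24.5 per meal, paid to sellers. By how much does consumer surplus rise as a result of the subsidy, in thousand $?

Consumer surplus rises by $516.25 thousand.

Before the subsidy: set 413 − 6p = p + 91 → p* = $46, q* = 137.
With a per-unit subsidy paid to sellers, each receives p + 24.5 per unit sold, so supply becomes qs = (p + 24.5) + 91.
Solving gives q = 158 with consumers paying $42.5 and sellers receiving $67 (the $24.5 wedge).
ΔCS is the trapezoid between Q = 158 and Q = 137 of height $3.5: ½ · (137 + 158) · 3.5 = $516.25.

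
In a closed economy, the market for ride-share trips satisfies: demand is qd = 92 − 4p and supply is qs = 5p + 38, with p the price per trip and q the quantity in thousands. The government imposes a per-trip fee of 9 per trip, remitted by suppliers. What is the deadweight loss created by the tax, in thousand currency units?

Without the tax, 92 − 4p = 5p + 38 gives 9p = 54, so p* = 6 and q* = 68.
With the tax collected from suppliers, supply shifts: qs = 5(p − 9) + 38.
New equilibrium: buyers pay 11, suppliers receive 2, q = 48. (Wedge: pb − ps = 9.)
Quantity falls by |ΔQ| = |68 − 48| = 20.
DWL = ½ · t · |ΔQ| = ½ · 9 · 20 = 90.

Deadweight loss = 90 thousand.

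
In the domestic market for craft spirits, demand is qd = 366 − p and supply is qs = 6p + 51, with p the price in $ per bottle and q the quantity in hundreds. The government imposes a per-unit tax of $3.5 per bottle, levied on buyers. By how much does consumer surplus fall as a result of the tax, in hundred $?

Consumer surplus falls by $958.5 hundred.

Before the tax: set 366 − p = 6p + 51 → p* = $45, q* = 321.
With the tax collected from buyers, demand (in seller-price terms) shifts: qd = 366 − (p + 3.5).
Solving gives q = 318 with buyers paying $48 and producers receiving $44.5 (the $3.5 wedge).
ΔCS is the trapezoid between Q = 318 and Q = 321 of height $3: ½ · (321 + 318) · 3 = $958.5.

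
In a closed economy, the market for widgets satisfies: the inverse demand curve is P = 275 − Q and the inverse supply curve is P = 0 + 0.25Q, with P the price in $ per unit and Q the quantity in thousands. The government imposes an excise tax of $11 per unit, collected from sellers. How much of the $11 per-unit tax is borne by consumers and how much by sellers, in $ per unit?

Consumers bear $8.8 per unit; sellers bear $2.2 per unit.

Inverting to Q(P) form: Qd = 275 − P; Qs = 4P.
Without the tax, 275 − P = 4P gives 5P = 275, so P* = $55 and Q* = 220.
With the tax collected from sellers, supply shifts: Qs = 4(P − 11).
New equilibrium: consumers pay $63.8, sellers receive $52.8, Q = 211.2. (Wedge: Pb − Ps = 11.)
Burden on consumers: $8.8; on sellers: $2.2. (They sum to $11.)
The less price-elastic side of the market bears the larger share of a per-unit tax.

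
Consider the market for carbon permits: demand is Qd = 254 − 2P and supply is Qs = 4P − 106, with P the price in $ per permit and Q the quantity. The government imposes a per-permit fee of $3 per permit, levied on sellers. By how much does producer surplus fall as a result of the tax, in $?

Producer surplus falls by $132.

Without the tax, 254 − 2P = 4P − 106 gives 6P = 360, so P* = $60 and Q* = 134.
With the tax collected from sellers, supply shifts: Qs = 4(P − 3) − 106.
New equilibrium: consumers pay $62, sellers receive $59, Q = 130. (Wedge: Pb − Ps = 3.)
ΔPS is the trapezoid between Q = 130 and Q = 134 of height $1: ½ · (134 + 130) · 1 = $132.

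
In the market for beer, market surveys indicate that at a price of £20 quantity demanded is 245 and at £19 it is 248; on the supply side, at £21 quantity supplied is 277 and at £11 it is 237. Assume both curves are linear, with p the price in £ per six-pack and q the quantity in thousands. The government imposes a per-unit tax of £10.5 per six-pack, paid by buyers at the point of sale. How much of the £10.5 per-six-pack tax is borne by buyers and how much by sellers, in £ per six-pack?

Buyers bear £6 per six-pack; sellers bear £4.5 per six-pack.

Demand slope: (248 − 245)/(19 − 20) = -3, so qd = 305 − 3p.
Supply slope: (237 − 277)/(11 − 21) = 4, so qs = 4p + 193.
Before the tax: set 305 − 3p = 4p + 193 → p* = £16, q* = 257.
With the tax collected from buyers, demand (in seller-price terms) shifts: qd = 305 − 3(p + 10.5).
Solving gives q = 239 with buyers paying £22 and sellers receiving £11.5 (the £10.5 wedge).
Burden on buyers: £6; on sellers: £4.5. (They sum to £10.5.)
The less price-elastic side of the market bears the larger share of a per-unit tax.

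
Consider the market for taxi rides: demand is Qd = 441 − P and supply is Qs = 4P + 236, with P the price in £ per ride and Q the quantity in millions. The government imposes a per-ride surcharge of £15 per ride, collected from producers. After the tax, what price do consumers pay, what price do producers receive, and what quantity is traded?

Before the tax: set 441 − P = 4P + 236 → P* = £41, Q* = 400.
With the tax collected from producers, supply shifts: Qs = 4(P − 15) + 236.
New equilibrium: consumers pay £53, producers receive £38, Q = 388. (Wedge: Pb − Ps = 15.)

Consumers pay £53; producers receive £38; quantity = 388.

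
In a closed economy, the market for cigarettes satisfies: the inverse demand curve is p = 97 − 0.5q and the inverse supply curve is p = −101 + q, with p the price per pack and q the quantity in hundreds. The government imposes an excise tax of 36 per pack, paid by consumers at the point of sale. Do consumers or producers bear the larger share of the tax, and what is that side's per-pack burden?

Producers bear the larger share: 24 per pack.

Inverting to q(p) form: qd = 194 − 2p; qs = p + 101.
Before the tax: set 194 − 2p = p + 101 → p* = 31, q* = 132.
With the tax collected from consumers, demand (in seller-price terms) shifts: qd = 194 − 2(p + 36).
New equilibrium: consumers pay 43, producers receive 7, q = 108. (Wedge: pb − ps = 36.)
Per-pack burden: consumers 12, producers 24.
Producers take the larger share because supply is less price-elastic here (demand slope 2 vs supply slope 1).
The less price-elastic side of the market bears the larger share of a per-unit tax.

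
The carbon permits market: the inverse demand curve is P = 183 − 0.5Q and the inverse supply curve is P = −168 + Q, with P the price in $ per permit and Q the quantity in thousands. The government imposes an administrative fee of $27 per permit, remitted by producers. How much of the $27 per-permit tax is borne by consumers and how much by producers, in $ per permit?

Consumers bear $9 per permit; producers bear $18 per permit.

Inverting to Q(P) form: Qd = 366 − 2P; Qs = P + 168.
Before the tax: set 366 − 2P = P + 168 → P* = $66, Q* = 234.
With the tax collected from producers, supply shifts: Qs = (P − 27) + 168.
New equilibrium: consumers pay $75, producers receive $48, Q = 216. (Wedge: Pb − Ps = 27.)
Burden on consumers: $9; on producers: $18. (They sum to $27.)
The less price-elastic side of the market bears the larger share of a per-unit tax.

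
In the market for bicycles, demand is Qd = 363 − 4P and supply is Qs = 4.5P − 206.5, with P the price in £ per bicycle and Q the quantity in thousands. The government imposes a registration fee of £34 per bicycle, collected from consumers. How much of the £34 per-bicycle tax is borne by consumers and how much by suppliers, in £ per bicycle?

Consumers bear £18 per bicycle; suppliers bear £16 per bicycle.

Without the tax, 363 − 4P = 4.5P − 206.5 gives 8.5P = 569.5, so P* = £67 and Q* = 95.
With the tax collected from consumers, demand (in seller-price terms) shifts: Qd = 363 − 4(P + 34).
Solving gives Q = 23 with consumers paying £85 and suppliers receiving £51 (the £34 wedge).
Burden on consumers: £18; on suppliers: £16. (They sum to £34.)
The less price-elastic side of the market bears the larger share of a per-unit tax.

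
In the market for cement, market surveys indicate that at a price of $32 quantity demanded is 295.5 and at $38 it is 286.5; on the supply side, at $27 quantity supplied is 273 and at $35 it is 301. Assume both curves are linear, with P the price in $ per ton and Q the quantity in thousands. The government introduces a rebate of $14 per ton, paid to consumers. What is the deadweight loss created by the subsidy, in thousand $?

Demand slope: (286.5 − 295.5)/(38 − 32) = -1.5, so Qd = 343.5 − 1.5P.
Supply slope: (301 − 273)/(35 − 27) = 3.5, so Qs = 3.5P + 178.5.
Before the subsidy: set 343.5 − 1.5P = 3.5P + 178.5 → P* = $33, Q* = 294.
With a per-unit subsidy paid to consumers, each effectively pays P − 14, so demand becomes Qd = 343.5 − 1.5(P − 14).
Solving gives Q = 308.7 with consumers paying $23.2 and sellers receiving $37.2 (the $14 wedge).
Quantity rises by |ΔQ| = |294 − 308.7| = 14.7.
DWL = ½ · t · |ΔQ| = ½ · 14 · 14.7 = $102.9.

Deadweight loss = $102.9 thousand.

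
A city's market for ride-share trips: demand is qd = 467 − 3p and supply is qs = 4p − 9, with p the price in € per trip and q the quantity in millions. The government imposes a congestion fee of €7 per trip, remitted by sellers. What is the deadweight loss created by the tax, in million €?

Before the tax: set 467 − 3p = 4p − 9 → p* = €68, q* = 263.
With the tax collected from sellers, supply shifts: qs = 4(p − 7) − 9.
New equilibrium: consumers pay €72, sellers receive €65, q = 251. (Wedge: pb − ps = 7.)
Quantity falls by |ΔQ| = |263 − 251| = 12.
DWL = ½ · t · |ΔQ| = ½ · 7 · 12 = €42.

Deadweight loss = €42 million.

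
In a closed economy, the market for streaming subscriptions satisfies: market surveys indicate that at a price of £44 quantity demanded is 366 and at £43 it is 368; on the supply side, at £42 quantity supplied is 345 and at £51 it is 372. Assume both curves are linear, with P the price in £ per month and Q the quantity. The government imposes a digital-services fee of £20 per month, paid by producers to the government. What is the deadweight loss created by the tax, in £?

Deadweight loss = £240.

Demand slope: (368 − 366)/(43 − 44) = -2, so Qd = 454 − 2P.
Supply slope: (372 − 345)/(51 − 42) = 3, so Qs = 3P + 219.
Without the tax, 454 − 2P = 3P + 219 gives 5P = 235, so P* = £47 and Q* = 360.
With the tax collected from producers, supply shifts: Qs = 3(P − 20) + 219.
Solving gives Q = 336 with consumers paying £59 and producers receiving £39 (the £20 wedge).
Quantity falls by |ΔQ| = |360 − 336| = 24.
DWL = ½ · t · |ΔQ| = ½ · 20 · 24 = £240.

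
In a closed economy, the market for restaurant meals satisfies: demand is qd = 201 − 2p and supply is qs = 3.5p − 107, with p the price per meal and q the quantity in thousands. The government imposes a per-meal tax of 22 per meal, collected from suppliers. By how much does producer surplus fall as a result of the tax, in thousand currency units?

Producer surplus falls by 600 thousand.

Before the tax: set 201 − 2p = 3.5p − 107 → p* = 56, q* = 89.
With the tax collected from suppliers, supply shifts: qs = 3.5(p − 22) − 107.
Solving gives q = 61 with buyers paying 70 and suppliers receiving 48 (the 22 wedge).
ΔPS is the trapezoid between Q = 61 and Q = 89 of height 8: ½ · (89 + 61) · 8 = 600.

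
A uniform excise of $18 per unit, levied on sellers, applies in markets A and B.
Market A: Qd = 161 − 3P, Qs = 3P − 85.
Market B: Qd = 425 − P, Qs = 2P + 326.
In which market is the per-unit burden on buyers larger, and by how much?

Market B, by $3.

Market A: pre-tax P* = $41, Q* = 38; post-tax Q = 11; per-unit burden on buyers = $9.
Market B: pre-tax P* = $33, Q* = 392; post-tax Q = 380; per-unit burden on buyers = $12.
Difference: $9 vs $12 → market B is larger by $3.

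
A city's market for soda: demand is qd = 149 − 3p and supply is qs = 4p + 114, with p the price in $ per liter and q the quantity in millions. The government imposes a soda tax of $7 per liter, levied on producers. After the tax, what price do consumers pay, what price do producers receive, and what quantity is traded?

Consumers pay $9; producers receive $2; quantity = 122.

Before the tax: set 149 − 3p = 4p + 114 → p* = $5, q* = 134.
With the tax collected from producers, supply shifts: qs = 4(p − 7) + 114.
New equilibrium: consumers pay $9, producers receive $2, q = 122. (Wedge: pb − ps = 7.)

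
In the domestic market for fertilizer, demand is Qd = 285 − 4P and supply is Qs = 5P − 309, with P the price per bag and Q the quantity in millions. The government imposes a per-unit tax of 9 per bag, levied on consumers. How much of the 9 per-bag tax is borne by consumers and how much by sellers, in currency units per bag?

Without the tax, 285 − 4P = 5P − 309 gives 9P = 594, so P* = 66 and Q* = 21.
With the tax collected from consumers, demand (in seller-price terms) shifts: Qd = 285 − 4(P + 9).
Solving gives Q = 1 with consumers paying 71 and sellers receiving 62 (the 9 wedge).
Burden on consumers: 5; on sellers: 4. (They sum to 9.)
The less price-elastic side of the market bears the larger share of a per-unit tax.

Consumers bear 5 per bag; sellers bear 4 per bag.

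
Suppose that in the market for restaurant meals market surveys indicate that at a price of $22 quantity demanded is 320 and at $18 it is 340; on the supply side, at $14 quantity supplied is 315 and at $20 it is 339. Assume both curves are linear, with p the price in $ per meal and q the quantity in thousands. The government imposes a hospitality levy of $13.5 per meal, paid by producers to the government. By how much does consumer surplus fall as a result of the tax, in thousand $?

Demand slope: (340 − 320)/(18 − 22) = -5, so qd = 430 − 5p.
Supply slope: (339 − 315)/(20 − 14) = 4, so qs = 4p + 259.
Without the tax, 430 − 5p = 4p + 259 gives 9p = 171, so p* = $19 and q* = 335.
With the tax collected from producers, supply shifts: qs = 4(p − 13.5) + 259.
New equilibrium: buyers pay $25, producers receive $11.5, q = 305. (Wedge: pb − ps = 13.5.)
ΔCS is the trapezoid between Q = 305 and Q = 335 of height $6: ½ · (335 + 305) · 6 = $1920.

Consumer surplus falls by $1920 thousand.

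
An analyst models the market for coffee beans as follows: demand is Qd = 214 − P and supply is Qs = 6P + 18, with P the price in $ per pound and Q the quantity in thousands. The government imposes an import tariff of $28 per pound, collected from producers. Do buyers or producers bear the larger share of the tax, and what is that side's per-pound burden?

Buyers bear the larger share: $24 per pound.

Before the tax: set 214 − P = 6P + 18 → P* = $28, Q* = 186.
With the tax collected from producers, supply shifts: Qs = 6(P − 28) + 18.
New equilibrium: buyers pay $52, producers receive $24, Q = 162. (Wedge: Pb − Ps = 28.)
Per-pound burden: buyers $24, producers $4.
Buyers take the larger share because demand is less price-elastic here (demand slope 1 vs supply slope 6).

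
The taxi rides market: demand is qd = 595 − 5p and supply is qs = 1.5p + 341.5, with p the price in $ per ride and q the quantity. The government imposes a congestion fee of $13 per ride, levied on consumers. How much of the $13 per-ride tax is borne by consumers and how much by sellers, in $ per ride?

Consumers bear $3 per ride; sellers bear $10 per ride.

Before the tax: set 595 − 5p = 1.5p + 341.5 → p* = $39, q* = 400.
With the tax collected from consumers, demand (in seller-price terms) shifts: qd = 595 − 5(p + 13).
Solving gives q = 385 with consumers paying $42 and sellers receiving $29 (the $13 wedge).
Burden on consumers: $3; on sellers: $10. (They sum to $13.)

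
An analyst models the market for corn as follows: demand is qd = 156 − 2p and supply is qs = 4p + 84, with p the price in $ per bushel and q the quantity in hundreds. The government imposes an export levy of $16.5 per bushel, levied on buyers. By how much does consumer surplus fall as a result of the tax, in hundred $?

Consumer surplus falls by $1331 hundred.

Without the tax, 156 − 2p = 4p + 84 gives 6p = 72, so p* = $12 and q* = 132.
With the tax collected from buyers, demand (in seller-price terms) shifts: qd = 156 − 2(p + 16.5).
New equilibrium: buyers pay $23, producers receive $6.5, q = 110. (Wedge: pb − ps = 16.5.)
ΔCS is the trapezoid between Q = 110 and Q = 132 of height $11: ½ · (132 + 110) · 11 = $1331.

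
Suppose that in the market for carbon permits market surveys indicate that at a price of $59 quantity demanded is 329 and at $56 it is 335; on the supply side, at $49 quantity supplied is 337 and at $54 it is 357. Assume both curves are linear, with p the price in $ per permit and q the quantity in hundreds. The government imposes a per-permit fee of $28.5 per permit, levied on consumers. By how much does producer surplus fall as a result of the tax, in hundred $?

Demand slope: (335 − 329)/(56 − 59) = -2, so qd = 447 − 2p.
Supply slope: (357 − 337)/(54 − 49) = 4, so qs = 4p + 141.
Without the tax, 447 − 2p = 4p + 141 gives 6p = 306, so p* = $51 and q* = 345.
With the tax collected from consumers, demand (in seller-price terms) shifts: qd = 447 − 2(p + 28.5).
New equilibrium: consumers pay $70, producers receive $41.5, q = 307. (Wedge: pb − ps = 28.5.)
ΔPS is the trapezoid between Q = 307 and Q = 345 of height $9.5: ½ · (345 + 307) · 9.5 = $3097.

Producer surplus falls by $3097 hundred.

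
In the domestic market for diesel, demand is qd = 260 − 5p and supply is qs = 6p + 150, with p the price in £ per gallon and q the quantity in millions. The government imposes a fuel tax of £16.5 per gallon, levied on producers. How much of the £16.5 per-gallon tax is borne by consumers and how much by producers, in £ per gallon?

Consumers bear £9 per gallon; producers bear £7.5 per gallon.

Before the tax: set 260 − 5p = 6p + 150 → p* = £10, q* = 210.
With the tax collected from producers, supply shifts: qs = 6(p − 16.5) + 150.
New equilibrium: consumers pay £19, producers receive £2.5, q = 165. (Wedge: pb − ps = 16.5.)
Burden on consumers: £9; on producers: £7.5. (They sum to £16.5.)
The less price-elastic side of the market bears the larger share of a per-unit tax.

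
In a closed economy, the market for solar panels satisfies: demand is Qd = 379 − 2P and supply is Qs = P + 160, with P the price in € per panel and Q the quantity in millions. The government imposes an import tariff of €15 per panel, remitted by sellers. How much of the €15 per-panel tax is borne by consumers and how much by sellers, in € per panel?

Consumers bear €5 per panel; sellers bear €10 per panel.

Before the tax: set 379 − 2P = P + 160 → P* = €73, Q* = 233.
With the tax collected from sellers, supply shifts: Qs = (P − 15) + 160.
New equilibrium: consumers pay €78, sellers receive €63, Q = 223. (Wedge: Pb − Ps = 15.)
Burden on consumers: €5; on sellers: €10. (They sum to €15.)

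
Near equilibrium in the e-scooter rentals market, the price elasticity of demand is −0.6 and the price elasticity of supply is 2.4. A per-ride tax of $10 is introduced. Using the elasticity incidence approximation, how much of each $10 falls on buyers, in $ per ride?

Buyers bear ≈ $8 per ride.

Incidence ratio: buyers' share ≈ εs / (εs + |εd|) = 2.4 / (2.4 + 0.6) = 0.8.
So buyers bear ≈ 0.8 × $10 = $8; suppliers bear $2.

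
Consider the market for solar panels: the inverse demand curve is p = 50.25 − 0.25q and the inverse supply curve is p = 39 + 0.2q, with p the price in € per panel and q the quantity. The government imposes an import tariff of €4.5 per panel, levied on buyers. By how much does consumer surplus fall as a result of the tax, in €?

Consumer surplus falls by €50.

Rewrite in direct form: qd = 201 − 4p and qs = 5p − 195.
Without the tax, 201 − 4p = 5p − 195 gives 9p = 396, so p* = €44 and q* = 25.
With the tax collected from buyers, demand (in seller-price terms) shifts: qd = 201 − 4(p + 4.5).
New equilibrium: buyers pay €46.5, sellers receive €42, q = 15. (Wedge: pb − ps = 4.5.)
ΔCS is the trapezoid between Q = 15 and Q = 25 of height €2.5: ½ · (25 + 15) · 2.5 = €50.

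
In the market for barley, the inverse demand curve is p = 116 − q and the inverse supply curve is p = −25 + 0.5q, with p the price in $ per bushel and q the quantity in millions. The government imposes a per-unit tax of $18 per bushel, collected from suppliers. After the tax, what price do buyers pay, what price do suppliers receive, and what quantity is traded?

Inverting to q(p) form: qd = 116 − p; qs = 2p + 50.
Without the tax, 116 − p = 2p + 50 gives 3p = 66, so p* = $22 and q* = 94.
With the tax collected from suppliers, supply shifts: qs = 2(p − 18) + 50.
Solving gives q = 82 with buyers paying $34 and suppliers receiving $16 (the $18 wedge).
The less price-elastic side of the market bears the larger share of a per-unit tax.

Buyers pay $34; suppliers receive $16; quantity = 82.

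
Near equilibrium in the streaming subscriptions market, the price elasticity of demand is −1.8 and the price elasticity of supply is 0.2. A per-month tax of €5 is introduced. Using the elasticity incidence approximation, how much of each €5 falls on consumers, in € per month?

Consumers bear ≈ €0.5 per month.

Incidence ratio: consumers' share ≈ εs / (εs + |εd|) = 0.2 / (0.2 + 1.8) = 0.1.
So consumers bear ≈ 0.1 × €5 = €0.5; suppliers bear €4.5.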